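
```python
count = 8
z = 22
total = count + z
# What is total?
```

Trace:
`count = 8` → count = 8
`z = 22` → z = 22
`total = count + z` → total = 30
So total = 30

Answer: 30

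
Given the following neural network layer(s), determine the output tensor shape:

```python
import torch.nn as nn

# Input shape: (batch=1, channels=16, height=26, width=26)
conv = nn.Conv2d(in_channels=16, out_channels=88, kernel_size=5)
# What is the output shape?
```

Input: (1, 16, 26, 26) -> Output: (1, 88, 22, 22)

Answer: (1, 88, 22, 22)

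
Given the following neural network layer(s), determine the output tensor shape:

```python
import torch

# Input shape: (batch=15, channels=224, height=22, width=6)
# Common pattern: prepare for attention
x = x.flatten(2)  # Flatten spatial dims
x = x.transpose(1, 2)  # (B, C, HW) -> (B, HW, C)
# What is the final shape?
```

Input: (15, 224, 22, 6) -> after flatten(2): (15, 224, 132) -> Output: (15, 132, 224)

Answer: (15, 132, 224)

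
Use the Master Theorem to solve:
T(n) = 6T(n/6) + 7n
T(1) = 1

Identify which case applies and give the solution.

a=6, b=6, f(n)=7n. log_6(6) = 1. Since c=1 = 1, Case 2 applies: T(n) = Θ(n^log_b(a) · log n) = O(n log n).

Answer: O(n log n) - Case 2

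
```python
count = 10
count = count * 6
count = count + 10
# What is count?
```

Trace:
`count = 10` → count = 10
`count = count * 6` → count = 60
`count = count + 10` → count = 70
So count = 70

Answer: 70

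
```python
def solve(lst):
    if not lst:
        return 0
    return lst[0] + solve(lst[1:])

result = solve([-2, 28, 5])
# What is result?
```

(-2) + 28 + 5 + 0 = 31

Answer: 31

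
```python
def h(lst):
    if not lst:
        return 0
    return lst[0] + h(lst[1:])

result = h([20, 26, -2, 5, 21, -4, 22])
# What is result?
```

20 + 26 + (-2) + 5 + 21 + (-4) + 22 + 0 = 88

Answer: 88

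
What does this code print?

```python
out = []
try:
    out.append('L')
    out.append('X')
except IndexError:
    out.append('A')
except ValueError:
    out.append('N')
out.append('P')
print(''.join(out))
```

Execution trace: 'L' (try body) → 'X' (try body, no exception) → 'P' (after the try/except). Output: LXP

Answer: LXP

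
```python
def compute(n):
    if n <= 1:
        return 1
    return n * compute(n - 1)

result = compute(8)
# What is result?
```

compute(8) = 8 * 7 * 6 * 5 * 4 * 3 * 2 * 1 = 40320

Answer: 40320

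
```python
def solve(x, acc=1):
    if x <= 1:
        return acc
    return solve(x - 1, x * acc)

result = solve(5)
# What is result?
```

Accumulator trace (n, acc): (5, 1) -> (4, 5) -> (3, 20) -> (2, 60) -> (1, 120) -> return 120

Answer: 120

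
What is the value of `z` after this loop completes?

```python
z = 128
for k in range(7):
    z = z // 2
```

Halve 7 times: 128 // 2^7 = 1
`z` takes the values: 128 → 64 → 32 → 16 → 8 → 4 → 2 → 1

Answer: 1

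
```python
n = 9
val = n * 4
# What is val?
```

Trace:
`n = 9` → n = 9
`val = n * 4` → val = 36
So val = 36

Answer: 36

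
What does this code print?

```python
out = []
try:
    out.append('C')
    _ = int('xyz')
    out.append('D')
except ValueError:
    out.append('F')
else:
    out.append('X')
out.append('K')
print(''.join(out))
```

Execution trace: 'C' (try body) → 'F' (except ValueError) → 'K' (after the try/except). Output: CFK

Answer: CFK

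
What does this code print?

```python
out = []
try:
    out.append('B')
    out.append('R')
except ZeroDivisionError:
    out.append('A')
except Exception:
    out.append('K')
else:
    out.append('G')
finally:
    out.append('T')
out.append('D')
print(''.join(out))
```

Execution trace: 'B' (try body) → 'R' (try body, no exception) → 'G' (else) → 'T' (finally) → 'D' (after the try/except). Output: BRGTD

Answer: BRGTD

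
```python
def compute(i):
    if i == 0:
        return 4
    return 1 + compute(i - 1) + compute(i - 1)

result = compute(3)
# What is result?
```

compute(i) = 1 + 2·compute(i-1), compute(0)=4. Closed form: (4+1)·2^3 - 1 = 39.

Answer: 39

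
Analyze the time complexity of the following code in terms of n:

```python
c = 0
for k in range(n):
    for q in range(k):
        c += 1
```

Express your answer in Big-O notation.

Each loop level contributes: n × n. Multiplying the contributions gives O(n^2).

Answer: O(n^2)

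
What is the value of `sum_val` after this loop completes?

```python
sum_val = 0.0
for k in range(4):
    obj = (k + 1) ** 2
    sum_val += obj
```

Sum of squared losses 1² + 2² + ... + 4²
`sum_val` takes the values: 0.0 → 1.0 → 5.0 → 14.0 → 30.0

Answer: 30.0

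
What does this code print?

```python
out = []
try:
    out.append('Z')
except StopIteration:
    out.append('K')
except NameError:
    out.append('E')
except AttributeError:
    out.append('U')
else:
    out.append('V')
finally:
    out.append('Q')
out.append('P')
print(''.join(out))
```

Execution trace: 'Z' (try body, no exception) → 'V' (else) → 'Q' (finally) → 'P' (after the try/except). Output: ZVQP

Answer: ZVQP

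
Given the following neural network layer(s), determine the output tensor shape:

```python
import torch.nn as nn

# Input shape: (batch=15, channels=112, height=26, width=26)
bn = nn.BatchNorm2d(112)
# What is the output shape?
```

Input: (15, 112, 26, 26) -> Output: (15, 112, 26, 26)

Answer: (15, 112, 26, 26)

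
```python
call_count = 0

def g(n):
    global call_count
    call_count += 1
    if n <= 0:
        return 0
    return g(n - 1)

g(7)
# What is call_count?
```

Linear recursion stepping by 1: 8 calls from n=7 down to ≤0.

Answer: 8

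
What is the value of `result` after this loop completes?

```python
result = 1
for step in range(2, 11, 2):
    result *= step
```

Product of even numbers 2 to 10
`result` takes the values: 1 → 2 → 8 → 48 → 384 → 3840

Answer: 3840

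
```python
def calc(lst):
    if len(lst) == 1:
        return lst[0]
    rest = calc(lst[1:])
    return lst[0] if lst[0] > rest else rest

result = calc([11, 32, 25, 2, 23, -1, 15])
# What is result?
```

Recursive max over [11, 32, 25, 2, 23, -1, 15] = 32

Answer: 32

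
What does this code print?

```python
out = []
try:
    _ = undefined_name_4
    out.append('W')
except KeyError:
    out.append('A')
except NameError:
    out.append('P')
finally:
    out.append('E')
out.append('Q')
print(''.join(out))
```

Execution trace: 'P' (except NameError) → 'E' (finally) → 'Q' (after the try/except). Output: PEQ

Answer: PEQ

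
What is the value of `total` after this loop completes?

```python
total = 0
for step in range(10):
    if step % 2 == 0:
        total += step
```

Sum of even numbers 0 to 9
`total` takes the values: 0 → 2 → 6 → 12 → 20

Answer: 20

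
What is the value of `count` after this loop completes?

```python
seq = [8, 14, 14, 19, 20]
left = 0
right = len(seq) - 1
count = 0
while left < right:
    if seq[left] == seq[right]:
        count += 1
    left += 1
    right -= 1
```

Count matching pairs from ends
`count` takes the values: 0

Answer: 0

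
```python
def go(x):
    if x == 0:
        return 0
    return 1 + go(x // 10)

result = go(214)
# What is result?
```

Count of digits of 214: 3

Answer: 3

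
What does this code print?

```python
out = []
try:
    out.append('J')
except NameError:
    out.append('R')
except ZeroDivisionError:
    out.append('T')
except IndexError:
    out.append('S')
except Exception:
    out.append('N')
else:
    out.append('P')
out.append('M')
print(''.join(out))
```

Execution trace: 'J' (try body, no exception) → 'P' (else) → 'M' (after the try/except). Output: JPM

Answer: JPM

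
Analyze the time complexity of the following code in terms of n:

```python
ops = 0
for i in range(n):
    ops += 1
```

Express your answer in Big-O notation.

Each loop level contributes: n. Multiplying the contributions gives O(n).

Answer: O(n)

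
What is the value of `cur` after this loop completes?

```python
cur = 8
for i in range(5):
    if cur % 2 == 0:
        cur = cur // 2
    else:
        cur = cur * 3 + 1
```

Collatz-style transformation from 8
`cur` takes the values: 8 → 4 → 2 → 1 → 4 → 2

Answer: 2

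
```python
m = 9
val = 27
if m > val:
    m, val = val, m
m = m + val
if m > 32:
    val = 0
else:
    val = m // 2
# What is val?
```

Trace:
`m = 9` → m = 9
`val = 27` → val = 27
`if m > val: ...` → m > val is False → no variable changes
`m = m + val` → m = 36
`if m > 32: ...` → m > 32 is True → val = 0
So val = 0

Answer: 0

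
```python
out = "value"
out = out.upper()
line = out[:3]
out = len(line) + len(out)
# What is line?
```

Trace:
`out = "value"` → out = 'value'
`out = out.upper()` → out = 'VALUE'
`line = out[:3]` → line = 'VAL'
`out = len(line) + len(out)` → out = 8
So line = 'VAL'

Answer: 'VAL'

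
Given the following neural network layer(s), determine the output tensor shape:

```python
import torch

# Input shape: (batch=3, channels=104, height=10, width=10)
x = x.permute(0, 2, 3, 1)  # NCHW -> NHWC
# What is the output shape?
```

Input: (3, 104, 10, 10) -> Output: (3, 10, 10, 104)

Answer: (3, 10, 10, 104)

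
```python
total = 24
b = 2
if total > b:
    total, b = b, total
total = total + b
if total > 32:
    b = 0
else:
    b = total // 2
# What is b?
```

Trace:
`total = 24` → total = 24
`b = 2` → b = 2
`if total > b: ...` → total > b is True → total = 2; b = 24
`total = total + b` → total = 26
`if total > 32: ...` → total > 32 is False, take else branch → b = 13
So b = 13

Answer: 13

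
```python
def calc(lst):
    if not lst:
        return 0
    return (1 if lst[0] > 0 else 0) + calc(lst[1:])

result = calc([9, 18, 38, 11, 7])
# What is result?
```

Count of positive elements in [9, 18, 38, 11, 7] = 5

Answer: 5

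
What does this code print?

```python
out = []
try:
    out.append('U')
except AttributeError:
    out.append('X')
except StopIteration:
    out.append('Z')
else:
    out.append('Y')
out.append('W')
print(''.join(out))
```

Execution trace: 'U' (try body, no exception) → 'Y' (else) → 'W' (after the try/except). Output: UYW

Answer: UYW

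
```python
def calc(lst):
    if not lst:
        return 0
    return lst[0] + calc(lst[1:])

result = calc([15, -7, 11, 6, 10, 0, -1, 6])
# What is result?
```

15 + (-7) + 11 + 6 + 10 + 0 + (-1) + 6 + 0 = 40

Answer: 40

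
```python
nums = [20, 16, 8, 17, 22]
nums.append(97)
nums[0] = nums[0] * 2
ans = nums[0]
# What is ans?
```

Trace:
`nums = [20, 16, 8, 17, 22]` → nums = [20, 16, 8, 17, 22]
`nums.append(97)` → nums = [20, 16, 8, 17, 22, 97]
`nums[0] = nums[0] * 2` → nums = [40, 16, 8, 17, 22, 97]
`ans = nums[0]` → ans = 40
So ans = 40

Answer: 40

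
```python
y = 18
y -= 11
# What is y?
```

Trace:
`y = 18` → y = 18
`y -= 11` → y = 7
So y = 7

Answer: 7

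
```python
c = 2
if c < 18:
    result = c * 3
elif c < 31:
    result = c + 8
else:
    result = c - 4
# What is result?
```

Trace:
`c = 2` → c = 2
`if c < 18: ...` → c < 18 is True → result = 6
So result = 6

Answer: 6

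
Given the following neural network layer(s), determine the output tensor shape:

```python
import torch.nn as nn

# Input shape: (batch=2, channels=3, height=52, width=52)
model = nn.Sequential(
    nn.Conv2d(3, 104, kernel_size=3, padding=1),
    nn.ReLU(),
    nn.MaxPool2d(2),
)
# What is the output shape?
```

Input: (2, 3, 52, 52) -> after Conv2d: (2, 104, 52, 52) -> after ReLU: (2, 104, 52, 52) -> Output: (2, 104, 26, 26)

Answer: (2, 104, 26, 26)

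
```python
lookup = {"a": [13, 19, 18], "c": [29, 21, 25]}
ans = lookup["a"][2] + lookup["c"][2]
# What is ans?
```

Trace:
`lookup = {"a": [13, 19, 18], "c": [29, 21, 25]}` → lookup = {'a': [13, 19, 18], 'c': [29, 21, 25]}
`ans = lookup["a"][2] + lookup["c"][2]` → ans = 43
So ans = 43

Answer: 43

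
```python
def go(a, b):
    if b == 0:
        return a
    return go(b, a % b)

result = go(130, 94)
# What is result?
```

go(130, 94) -> go(94, 36) -> go(36, 22) -> go(22, 14) -> go(14, 8) -> go(8, 6) -> go(6, 2) -> go(2, 0) -> 2

Answer: 2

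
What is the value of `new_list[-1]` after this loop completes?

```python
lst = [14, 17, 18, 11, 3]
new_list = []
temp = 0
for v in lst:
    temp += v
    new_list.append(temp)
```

Cumulative sum ends at 63
`new_list` takes the values: [] → [14] → [14, 31] → [14, 31, 49] → [14, 31, 49, 60] → [14, 31, 49, 60, 63]
So `new_list[-1]` = 63

Answer: 63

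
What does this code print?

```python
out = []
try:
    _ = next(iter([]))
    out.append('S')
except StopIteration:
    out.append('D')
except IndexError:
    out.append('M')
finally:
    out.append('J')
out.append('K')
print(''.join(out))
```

Execution trace: 'D' (except StopIteration) → 'J' (finally) → 'K' (after the try/except). Output: DJK

Answer: DJK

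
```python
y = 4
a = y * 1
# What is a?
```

Trace:
`y = 4` → y = 4
`a = y * 1` → a = 4
So a = 4

Answer: 4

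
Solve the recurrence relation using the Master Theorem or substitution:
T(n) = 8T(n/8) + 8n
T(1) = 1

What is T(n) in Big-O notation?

By Master Theorem: a=8, b=8, f(n)=8n. Since log_8(8) = 1 and f(n) = Θ(n^1), Case 2 applies. T(n) = O(n log n).

Answer: O(n log n)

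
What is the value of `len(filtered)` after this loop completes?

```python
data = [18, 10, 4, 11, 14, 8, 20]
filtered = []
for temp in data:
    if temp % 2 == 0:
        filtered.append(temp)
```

Count even numbers in [18, 10, 4, 11, 14, 8, 20]
`filtered` takes the values: [] → [18] → [18, 10] → [18, 10, 4] → [18, 10, 4, 14] → [18, 10, 4, 14, 8] → [18, 10, 4, 14, 8, 20]
So `len(filtered)` = 6

Answer: 6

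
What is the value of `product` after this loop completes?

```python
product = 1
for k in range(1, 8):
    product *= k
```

7! = 5040
`product` takes the values: 1 → 2 → 6 → 24 → 120 → 720 → 5040

Answer: 5040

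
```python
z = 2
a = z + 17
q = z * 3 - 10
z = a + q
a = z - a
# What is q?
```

Trace:
`z = 2` → z = 2
`a = z + 17` → a = 19
`q = z * 3 - 10` → q = -4
`z = a + q` → z = 15
`a = z - a` → a = -4
So q = -4

Answer: -4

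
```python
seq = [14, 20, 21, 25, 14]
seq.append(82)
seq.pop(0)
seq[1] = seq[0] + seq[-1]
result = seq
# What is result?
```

Trace:
`seq = [14, 20, 21, 25, 14]` → seq = [14, 20, 21, 25, 14]
`seq.append(82)` → seq = [14, 20, 21, 25, 14, 82]
`seq.pop(0)` → seq = [20, 21, 25, 14, 82]
`seq[1] = seq[0] + seq[-1]` → seq = [20, 102, 25, 14, 82]
`result = seq` → result = [20, 102, 25, 14, 82]
So result = [20, 102, 25, 14, 82]

Answer: [20, 102, 25, 14, 82]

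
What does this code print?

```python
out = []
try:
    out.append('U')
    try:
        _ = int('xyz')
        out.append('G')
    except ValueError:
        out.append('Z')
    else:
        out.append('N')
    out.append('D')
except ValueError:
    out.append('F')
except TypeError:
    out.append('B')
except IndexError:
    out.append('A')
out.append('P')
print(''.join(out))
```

Execution trace: 'U' (try body) → 'Z' (inner except ValueError) → 'D' (try body, no exception) → 'P' (after the try/except). Output: UZDP

Answer: UZDP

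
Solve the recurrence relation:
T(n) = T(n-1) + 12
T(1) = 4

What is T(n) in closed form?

Unrolling: T(n) = T(1) + 12·(n-1) = 4 + 12(n-1) = 12n - 8.

Answer: T(n) = 12n - 8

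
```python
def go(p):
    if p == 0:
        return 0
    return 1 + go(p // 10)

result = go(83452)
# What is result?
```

Count of digits of 83452: 5

Answer: 5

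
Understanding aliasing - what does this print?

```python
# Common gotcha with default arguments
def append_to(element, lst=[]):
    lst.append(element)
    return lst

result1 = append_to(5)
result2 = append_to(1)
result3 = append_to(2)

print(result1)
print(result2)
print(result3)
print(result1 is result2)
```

Key concept: mutable default argument gotcha.
Step by step:
`result1 = append_to(5)` → result1 = [5]
`result2 = append_to(1)` → result1 = [5, 1] (same object as result2); result2 = [5, 1] (same object as result1)
`result3 = append_to(2)` → result1 = [5, 1, 2] (same object as result2, result3); result2 = [5, 1, 2] (same object as result1, result3); result3 = [5, 1, 2] (same object as result1, result2)
`print(result1)` → prints [5, 1, 2]
`print(result2)` → prints [5, 1, 2]
`print(result3)` → prints [5, 1, 2]
`print(result1 is result2)` → prints True

Answer:
[5, 1, 2]
[5, 1, 2]
[5, 1, 2]
True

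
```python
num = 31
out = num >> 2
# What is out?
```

Trace:
`num = 31` → num = 31
`out = num >> 2` → out = 7
So out = 7

Answer: 7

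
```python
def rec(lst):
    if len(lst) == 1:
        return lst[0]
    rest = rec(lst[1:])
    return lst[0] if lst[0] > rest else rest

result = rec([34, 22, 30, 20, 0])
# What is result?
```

Recursive max over [34, 22, 30, 20, 0] = 34

Answer: 34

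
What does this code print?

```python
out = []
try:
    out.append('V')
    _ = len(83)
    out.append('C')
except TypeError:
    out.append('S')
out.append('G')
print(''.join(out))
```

Execution trace: 'V' (try body) → 'S' (except TypeError) → 'G' (after the try/except). Output: VSG

Answer: VSG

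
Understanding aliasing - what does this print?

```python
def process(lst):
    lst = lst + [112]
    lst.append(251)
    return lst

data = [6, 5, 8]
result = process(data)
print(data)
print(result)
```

Key concept: rebinding parameter vs mutation.
Step by step:
`data = [6, 5, 8]` → data = [6, 5, 8]
`result = process(data)` → result = [6, 5, 8, 112, 251]
`print(data)` → prints [6, 5, 8]
`print(result)` → prints [6, 5, 8, 112, 251]

Answer:
[6, 5, 8]
[6, 5, 8, 112, 251]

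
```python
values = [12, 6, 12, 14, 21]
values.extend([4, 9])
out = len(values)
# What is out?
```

Trace:
`values = [12, 6, 12, 14, 21]` → values = [12, 6, 12, 14, 21]
`values.extend([4, 9])` → values = [12, 6, 12, 14, 21, 4, 9]
`out = len(values)` → out = 7
So out = 7

Answer: 7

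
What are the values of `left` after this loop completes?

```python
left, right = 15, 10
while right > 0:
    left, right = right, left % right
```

GCD of 15 and 10
`left` takes the values: 15 → 10 → 5

Answer: 5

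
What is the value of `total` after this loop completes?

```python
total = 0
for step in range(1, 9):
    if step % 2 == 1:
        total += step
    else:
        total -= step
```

Add odd, subtract even
`total` takes the values: 0 → 1 → -1 → 2 → -2 → 3 → -3 → 4 → -4

Answer: -4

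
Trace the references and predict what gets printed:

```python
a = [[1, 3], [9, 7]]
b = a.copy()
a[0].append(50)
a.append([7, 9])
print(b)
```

Key concept: shallow copy with nested lists.
Step by step:
`a = [[1, 3], [9, 7]]` → a = [[1, 3], [9, 7]]
`b = a.copy()` → b = [[1, 3], [9, 7]]
`a[0].append(50)` → a = [[1, 3, 50], [9, 7]]; b = [[1, 3, 50], [9, 7]]
`a.append([7, 9])` → a = [[1, 3, 50], [9, 7], [7, 9]]
`print(b)` → prints [[1, 3, 50], [9, 7]]

Answer: [[1, 3, 50], [9, 7]]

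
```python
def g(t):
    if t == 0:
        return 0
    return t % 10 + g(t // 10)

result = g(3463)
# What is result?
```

Sum of digits of 3463: 3 + 6 + 4 + 3 = 16

Answer: 16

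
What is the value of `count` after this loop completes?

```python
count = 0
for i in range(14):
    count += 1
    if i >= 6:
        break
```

Loop breaks when i reaches 6, count is 7
`count` takes the values: 0 → 1 → 2 → 3 → 4 → 5 → 6 → 7

Answer: 7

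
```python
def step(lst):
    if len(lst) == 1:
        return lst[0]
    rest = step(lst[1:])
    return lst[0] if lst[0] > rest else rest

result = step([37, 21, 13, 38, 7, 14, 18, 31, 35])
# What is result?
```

Recursive max over [37, 21, 13, 38, 7, 14, 18, 31, 35] = 38

Answer: 38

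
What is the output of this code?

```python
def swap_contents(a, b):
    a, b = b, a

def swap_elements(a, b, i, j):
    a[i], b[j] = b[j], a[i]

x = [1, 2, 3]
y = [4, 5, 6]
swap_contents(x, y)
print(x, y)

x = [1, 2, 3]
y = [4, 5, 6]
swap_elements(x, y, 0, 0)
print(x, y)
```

Key concept: parameter rebinding vs mutation.
Step by step:
`x = [1, 2, 3]` → x = [1, 2, 3]
`y = [4, 5, 6]` → y = [4, 5, 6]
`swap_contents(x, y)` → no visible change to tracked variables
`print(x, y)` → prints [1, 2, 3] [4, 5, 6]
`x = [1, 2, 3]` → x = [1, 2, 3]
`y = [4, 5, 6]` → y = [4, 5, 6]
`swap_elements(x, y, 0, 0)` → x = [4, 2, 3]; y = [1, 5, 6]
`print(x, y)` → prints [4, 2, 3] [1, 5, 6]

Answer:
[1, 2, 3] [4, 5, 6]
[4, 2, 3] [1, 5, 6]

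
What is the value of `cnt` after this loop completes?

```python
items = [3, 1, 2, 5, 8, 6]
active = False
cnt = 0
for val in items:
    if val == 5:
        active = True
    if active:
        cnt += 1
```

Count elements after first 5 in [3, 1, 2, 5, 8, 6]
`cnt` takes the values: 0 → 1 → 2 → 3

Answer: 3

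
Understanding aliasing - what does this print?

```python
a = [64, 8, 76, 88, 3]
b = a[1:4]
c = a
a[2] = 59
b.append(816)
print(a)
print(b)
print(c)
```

Key concept: slice vs alias.
Step by step:
`a = [64, 8, 76, 88, 3]` → a = [64, 8, 76, 88, 3]
`b = a[1:4]` → b = [8, 76, 88]
`c = a` → c = [64, 8, 76, 88, 3] (same object as a)
`a[2] = 59` → a = [64, 8, 59, 88, 3] (same object as c); c = [64, 8, 59, 88, 3] (same object as a)
`b.append(816)` → b = [8, 76, 88, 816]
`print(a)` → prints [64, 8, 59, 88, 3]
`print(b)` → prints [8, 76, 88, 816]
`print(c)` → prints [64, 8, 59, 88, 3]

Answer:
[64, 8, 59, 88, 3]
[8, 76, 88, 816]
[64, 8, 59, 88, 3]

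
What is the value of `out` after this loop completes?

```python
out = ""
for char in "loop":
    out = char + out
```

Reverse 'loop'
`out` takes the values: "" → "l" → "ol" → "ool" → "pool"

Answer: "pool"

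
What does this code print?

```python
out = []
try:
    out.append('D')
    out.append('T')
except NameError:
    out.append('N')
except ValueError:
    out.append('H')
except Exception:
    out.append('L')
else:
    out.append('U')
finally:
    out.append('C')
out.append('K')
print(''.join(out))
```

Execution trace: 'D' (try body) → 'T' (try body, no exception) → 'U' (else) → 'C' (finally) → 'K' (after the try/except). Output: DTUCK

Answer: DTUCK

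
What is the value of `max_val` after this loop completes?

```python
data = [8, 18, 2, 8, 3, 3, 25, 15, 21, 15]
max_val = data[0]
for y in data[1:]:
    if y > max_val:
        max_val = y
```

Maximum of [8, 18, 2, 8, 3, 3, 25, 15, 21, 15]
`max_val` takes the values: 8 → 18 → 25

Answer: 25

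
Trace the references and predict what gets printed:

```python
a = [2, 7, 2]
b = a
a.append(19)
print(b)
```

Key concept: basic list aliasing.
Step by step:
`a = [2, 7, 2]` → a = [2, 7, 2]
`b = a` → b = [2, 7, 2] (same object as a)
`a.append(19)` → a = [2, 7, 2, 19] (same object as b); b = [2, 7, 2, 19] (same object as a)
`print(b)` → prints [2, 7, 2, 19]

Answer: [2, 7, 2, 19]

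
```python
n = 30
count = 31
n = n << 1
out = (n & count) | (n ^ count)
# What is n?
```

Trace:
`n = 30` → n = 30
`count = 31` → count = 31
`n = n << 1` → n = 60
`out = (n & count) | (n ^ count)` → out = 63
So n = 60

Answer: 60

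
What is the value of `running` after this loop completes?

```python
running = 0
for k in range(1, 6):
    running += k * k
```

Sum of squares 1² to 5² = 55
`running` takes the values: 0 → 1 → 5 → 14 → 30 → 55

Answer: 55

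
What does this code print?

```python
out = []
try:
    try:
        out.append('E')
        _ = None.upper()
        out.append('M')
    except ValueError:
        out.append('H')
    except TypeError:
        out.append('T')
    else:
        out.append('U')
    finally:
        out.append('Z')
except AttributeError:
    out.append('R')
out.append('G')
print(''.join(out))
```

Execution trace: 'E' (inner try body) → 'Z' (inner finally) → 'R' (outer except AttributeError) → 'G' (after the try/except). Output: EZRG

Answer: EZRG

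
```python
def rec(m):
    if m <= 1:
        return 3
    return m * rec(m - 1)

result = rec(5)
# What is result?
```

rec(5) = 5 * 4 * 3 * 2 * 3 = 360

Answer: 360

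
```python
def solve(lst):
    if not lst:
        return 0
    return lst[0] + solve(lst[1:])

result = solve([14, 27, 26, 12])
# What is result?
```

14 + 27 + 26 + 12 + 0 = 79

Answer: 79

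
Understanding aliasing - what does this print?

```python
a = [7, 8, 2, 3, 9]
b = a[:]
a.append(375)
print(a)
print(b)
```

Key concept: slice [:] creates copy.
Step by step:
`a = [7, 8, 2, 3, 9]` → a = [7, 8, 2, 3, 9]
`b = a[:]` → b = [7, 8, 2, 3, 9]
`a.append(375)` → a = [7, 8, 2, 3, 9, 375]
`print(a)` → prints [7, 8, 2, 3, 9, 375]
`print(b)` → prints [7, 8, 2, 3, 9]

Answer:
[7, 8, 2, 3, 9, 375]
[7, 8, 2, 3, 9]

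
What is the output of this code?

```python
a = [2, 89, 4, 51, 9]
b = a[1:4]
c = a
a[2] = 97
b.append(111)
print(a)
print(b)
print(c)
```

Key concept: slice vs alias.
Step by step:
`a = [2, 89, 4, 51, 9]` → a = [2, 89, 4, 51, 9]
`b = a[1:4]` → b = [89, 4, 51]
`c = a` → c = [2, 89, 4, 51, 9] (same object as a)
`a[2] = 97` → a = [2, 89, 97, 51, 9] (same object as c); c = [2, 89, 97, 51, 9] (same object as a)
`b.append(111)` → b = [89, 4, 51, 111]
`print(a)` → prints [2, 89, 97, 51, 9]
`print(b)` → prints [89, 4, 51, 111]
`print(c)` → prints [2, 89, 97, 51, 9]

Answer:
[2, 89, 97, 51, 9]
[89, 4, 51, 111]
[2, 89, 97, 51, 9]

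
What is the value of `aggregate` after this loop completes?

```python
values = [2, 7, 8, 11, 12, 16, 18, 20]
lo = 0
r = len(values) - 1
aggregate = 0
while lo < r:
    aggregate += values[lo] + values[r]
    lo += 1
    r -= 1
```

Sum of pairs from ends
`aggregate` takes the values: 0 → 22 → 47 → 71 → 94

Answer: 94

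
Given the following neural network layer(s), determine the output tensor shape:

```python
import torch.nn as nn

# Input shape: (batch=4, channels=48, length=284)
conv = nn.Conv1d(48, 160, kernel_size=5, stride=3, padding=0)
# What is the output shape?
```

Input: (4, 48, 284) -> Output: (4, 160, 94)

Answer: (4, 160, 94)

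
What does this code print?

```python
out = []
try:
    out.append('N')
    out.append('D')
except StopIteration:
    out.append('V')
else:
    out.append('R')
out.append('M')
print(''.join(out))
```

Execution trace: 'N' (try body) → 'D' (try body, no exception) → 'R' (else) → 'M' (after the try/except). Output: NDRM

Answer: NDRM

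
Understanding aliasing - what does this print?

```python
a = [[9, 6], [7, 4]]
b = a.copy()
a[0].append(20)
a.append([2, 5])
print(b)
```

Key concept: shallow copy with nested lists.
Step by step:
`a = [[9, 6], [7, 4]]` → a = [[9, 6], [7, 4]]
`b = a.copy()` → b = [[9, 6], [7, 4]]
`a[0].append(20)` → a = [[9, 6, 20], [7, 4]]; b = [[9, 6, 20], [7, 4]]
`a.append([2, 5])` → a = [[9, 6, 20], [7, 4], [2, 5]]
`print(b)` → prints [[9, 6, 20], [7, 4]]

Answer: [[9, 6, 20], [7, 4]]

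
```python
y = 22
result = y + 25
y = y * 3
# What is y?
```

Trace:
`y = 22` → y = 22
`result = y + 25` → result = 47
`y = y * 3` → y = 66
So y = 66

Answer: 66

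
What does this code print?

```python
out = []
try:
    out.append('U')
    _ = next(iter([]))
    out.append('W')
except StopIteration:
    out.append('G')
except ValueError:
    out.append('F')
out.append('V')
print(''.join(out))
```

Execution trace: 'U' (try body) → 'G' (except StopIteration) → 'V' (after the try/except). Output: UGV

Answer: UGV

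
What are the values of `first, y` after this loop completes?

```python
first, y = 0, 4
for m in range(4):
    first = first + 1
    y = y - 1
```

first goes 0→4, y goes 4→0
`first, y` takes the values: (0, 4) → (1, 4) → (1, 3) → (2, 3) → (2, 2) → (3, 2) → (3, 1) → (4, 1) → (4, 0)

Answer: 4, 0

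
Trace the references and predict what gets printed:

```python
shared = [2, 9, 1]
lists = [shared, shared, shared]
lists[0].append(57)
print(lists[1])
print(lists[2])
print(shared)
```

Key concept: list of same reference.
Step by step:
`shared = [2, 9, 1]` → shared = [2, 9, 1]
`lists = [shared, shared, shared]` → lists = [[2, 9, 1], [2, 9, 1], [2, 9, 1]]
`lists[0].append(57)` → shared = [2, 9, 1, 57]; lists = [[2, 9, 1, 57], [2, 9, 1, 57], [2, 9, 1, 57]]
`print(lists[1])` → prints [2, 9, 1, 57]
`print(lists[2])` → prints [2, 9, 1, 57]
`print(shared)` → prints [2, 9, 1, 57]

Answer:
[2, 9, 1, 57]
[2, 9, 1, 57]
[2, 9, 1, 57]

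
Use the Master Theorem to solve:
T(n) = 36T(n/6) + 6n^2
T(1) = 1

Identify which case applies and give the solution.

a=36, b=6, f(n)=6n^2. log_6(36) = 2. Since c=2 = 2, Case 2 applies: T(n) = Θ(n^log_b(a) · log n) = O(n^2 log n).

Answer: O(n^2 log n) - Case 2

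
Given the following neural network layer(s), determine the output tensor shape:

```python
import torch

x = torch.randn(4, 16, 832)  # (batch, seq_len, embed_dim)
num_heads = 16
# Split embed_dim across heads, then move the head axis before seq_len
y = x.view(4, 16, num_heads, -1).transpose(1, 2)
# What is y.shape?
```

Input: (4, 16, 832) -> head_dim = 832 // 16 = 52; after view: (4, 16, 16, 52) -> after transpose(1, 2): (4, 16, 16, 52) -> Output: (4, 16, 16, 52)

Answer: (4, 16, 16, 52)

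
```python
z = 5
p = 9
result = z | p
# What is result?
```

Trace:
`z = 5` → z = 5
`p = 9` → p = 9
`result = z | p` → result = 13
So result = 13

Answer: 13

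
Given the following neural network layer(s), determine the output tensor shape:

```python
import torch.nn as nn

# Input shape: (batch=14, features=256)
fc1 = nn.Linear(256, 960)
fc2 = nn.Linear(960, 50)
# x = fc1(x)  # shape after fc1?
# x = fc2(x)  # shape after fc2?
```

Input: (14, 256) -> after fc1: (14, 960) -> Output: (14, 50)

Answer: (14, 50)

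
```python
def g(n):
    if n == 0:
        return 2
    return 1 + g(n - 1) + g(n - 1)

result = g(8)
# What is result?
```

g(n) = 1 + 2·g(n-1), g(0)=2. Closed form: (2+1)·2^8 - 1 = 767.

Answer: 767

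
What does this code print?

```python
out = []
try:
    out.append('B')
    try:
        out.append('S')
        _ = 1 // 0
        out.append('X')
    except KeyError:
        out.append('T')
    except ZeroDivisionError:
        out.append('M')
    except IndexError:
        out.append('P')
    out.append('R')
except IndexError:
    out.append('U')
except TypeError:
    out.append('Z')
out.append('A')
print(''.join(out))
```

Execution trace: 'B' (try body) → 'S' (inner try body) → 'M' (inner except ZeroDivisionError) → 'R' (try body, no exception) → 'A' (after the try/except). Output: BSMRA

Answer: BSMRA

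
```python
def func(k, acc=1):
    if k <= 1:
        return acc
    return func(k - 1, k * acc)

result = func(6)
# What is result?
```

Accumulator trace (n, acc): (6, 1) -> (5, 6) -> (4, 30) -> (3, 120) -> (2, 360) -> (1, 720) -> return 720

Answer: 720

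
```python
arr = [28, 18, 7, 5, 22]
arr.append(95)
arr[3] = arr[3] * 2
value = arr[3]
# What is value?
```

Trace:
`arr = [28, 18, 7, 5, 22]` → arr = [28, 18, 7, 5, 22]
`arr.append(95)` → arr = [28, 18, 7, 5, 22, 95]
`arr[3] = arr[3] * 2` → arr = [28, 18, 7, 10, 22, 95]
`value = arr[3]` → value = 10
So value = 10

Answer: 10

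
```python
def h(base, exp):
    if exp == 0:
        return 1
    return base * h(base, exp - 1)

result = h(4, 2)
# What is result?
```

h(4, 2) = 4 * 4 = 16

Answer: 16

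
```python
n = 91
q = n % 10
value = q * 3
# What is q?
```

Trace:
`n = 91` → n = 91
`q = n % 10` → q = 1
`value = q * 3` → value = 3
So q = 1

Answer: 1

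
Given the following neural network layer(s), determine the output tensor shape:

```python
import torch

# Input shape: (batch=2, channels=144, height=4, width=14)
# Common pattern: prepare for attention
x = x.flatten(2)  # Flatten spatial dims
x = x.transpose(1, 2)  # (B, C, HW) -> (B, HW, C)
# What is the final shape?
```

Input: (2, 144, 4, 14) -> after flatten(2): (2, 144, 56) -> Output: (2, 56, 144)

Answer: (2, 56, 144)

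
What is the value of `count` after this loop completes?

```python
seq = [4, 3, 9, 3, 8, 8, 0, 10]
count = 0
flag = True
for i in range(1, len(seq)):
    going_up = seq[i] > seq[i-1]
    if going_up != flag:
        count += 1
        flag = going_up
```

Count direction changes in [4, 3, 9, 3, 8, 8, 0, 10]
`count` takes the values: 0 → 1 → 2 → 3 → 4 → 5 → 6

Answer: 6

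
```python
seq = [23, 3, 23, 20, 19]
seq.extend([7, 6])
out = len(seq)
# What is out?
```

Trace:
`seq = [23, 3, 23, 20, 19]` → seq = [23, 3, 23, 20, 19]
`seq.extend([7, 6])` → seq = [23, 3, 23, 20, 19, 7, 6]
`out = len(seq)` → out = 7
So out = 7

Answer: 7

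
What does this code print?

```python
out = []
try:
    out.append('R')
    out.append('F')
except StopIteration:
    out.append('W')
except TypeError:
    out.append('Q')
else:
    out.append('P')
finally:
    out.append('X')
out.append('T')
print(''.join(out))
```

Execution trace: 'R' (try body) → 'F' (try body, no exception) → 'P' (else) → 'X' (finally) → 'T' (after the try/except). Output: RFPXT

Answer: RFPXT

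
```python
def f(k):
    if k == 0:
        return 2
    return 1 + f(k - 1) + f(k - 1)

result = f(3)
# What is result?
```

f(k) = 1 + 2·f(k-1), f(0)=2. Closed form: (2+1)·2^3 - 1 = 23.

Answer: 23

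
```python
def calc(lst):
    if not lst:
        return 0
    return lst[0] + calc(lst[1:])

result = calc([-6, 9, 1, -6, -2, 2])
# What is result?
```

(-6) + 9 + 1 + (-6) + (-2) + 2 + 0 = -2

Answer: -2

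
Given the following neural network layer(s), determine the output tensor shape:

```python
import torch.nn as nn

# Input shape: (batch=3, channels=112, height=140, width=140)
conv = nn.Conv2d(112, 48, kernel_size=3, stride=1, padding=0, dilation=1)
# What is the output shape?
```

Input: (3, 112, 140, 140) -> Output: (3, 48, 138, 138)

Answer: (3, 48, 138, 138)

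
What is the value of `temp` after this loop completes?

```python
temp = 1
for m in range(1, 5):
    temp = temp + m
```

Start at 1, add 1 through 4
`temp` takes the values: 1 → 2 → 4 → 7 → 11

Answer: 11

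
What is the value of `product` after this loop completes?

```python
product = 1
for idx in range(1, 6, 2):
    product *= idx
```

Product of 1, 3, 5, ... up to 5
`product` takes the values: 1 → 3 → 15

Answer: 15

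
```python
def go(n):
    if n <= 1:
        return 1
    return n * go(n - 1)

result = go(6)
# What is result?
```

go(6) = 6 * 5 * 4 * 3 * 2 * 1 = 720

Answer: 720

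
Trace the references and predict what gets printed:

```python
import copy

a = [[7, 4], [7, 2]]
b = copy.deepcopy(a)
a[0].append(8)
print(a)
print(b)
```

Key concept: deep copy is fully independent.
Step by step:
`a = [[7, 4], [7, 2]]` → a = [[7, 4], [7, 2]]
`b = copy.deepcopy(a)` → b = [[7, 4], [7, 2]]
`a[0].append(8)` → a = [[7, 4, 8], [7, 2]]
`print(a)` → prints [[7, 4, 8], [7, 2]]
`print(b)` → prints [[7, 4], [7, 2]]

Answer:
[[7, 4, 8], [7, 2]]
[[7, 4], [7, 2]]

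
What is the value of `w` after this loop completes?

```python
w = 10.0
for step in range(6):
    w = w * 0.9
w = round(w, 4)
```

Exponential decay: 10.0 * 0.9^6
`w` takes the values: 10.0 → 9.0 → 8.1 → 7.29 → 6.561 → 5.9049 → 5.31441 → 5.3144

Answer: 5.3144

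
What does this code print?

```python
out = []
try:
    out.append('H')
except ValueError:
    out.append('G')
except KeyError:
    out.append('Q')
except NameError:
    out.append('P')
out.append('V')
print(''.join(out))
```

Execution trace: 'H' (try body, no exception) → 'V' (after the try/except). Output: HV

Answer: HV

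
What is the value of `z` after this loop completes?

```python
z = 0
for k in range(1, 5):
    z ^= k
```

XOR of 1 to 4
`z` takes the values: 0 → 1 → 3 → 0 → 4

Answer: 4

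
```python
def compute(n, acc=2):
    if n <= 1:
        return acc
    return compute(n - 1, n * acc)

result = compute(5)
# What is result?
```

Accumulator trace (n, acc): (5, 2) -> (4, 10) -> (3, 40) -> (2, 120) -> (1, 240) -> return 240

Answer: 240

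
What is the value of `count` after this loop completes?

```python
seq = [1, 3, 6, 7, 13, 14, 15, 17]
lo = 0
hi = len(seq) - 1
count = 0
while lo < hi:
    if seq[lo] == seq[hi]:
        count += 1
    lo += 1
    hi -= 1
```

Count matching pairs from ends
`count` takes the values: 0

Answer: 0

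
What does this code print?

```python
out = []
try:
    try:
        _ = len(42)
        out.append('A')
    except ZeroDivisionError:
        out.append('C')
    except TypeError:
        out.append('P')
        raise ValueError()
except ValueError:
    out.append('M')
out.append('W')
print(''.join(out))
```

Execution trace: 'P' (inner except TypeError) → 'M' (outer except ValueError) → 'W' (after the try/except). Output: PMW

Answer: PMW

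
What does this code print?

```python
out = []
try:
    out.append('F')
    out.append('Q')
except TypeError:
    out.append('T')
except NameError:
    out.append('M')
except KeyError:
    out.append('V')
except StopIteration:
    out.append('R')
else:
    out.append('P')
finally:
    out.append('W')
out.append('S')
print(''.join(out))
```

Execution trace: 'F' (try body) → 'Q' (try body, no exception) → 'P' (else) → 'W' (finally) → 'S' (after the try/except). Output: FQPWS

Answer: FQPWS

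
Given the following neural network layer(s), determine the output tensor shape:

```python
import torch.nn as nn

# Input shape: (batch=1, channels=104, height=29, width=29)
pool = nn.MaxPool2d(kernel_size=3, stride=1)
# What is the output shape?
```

Input: (1, 104, 29, 29) -> Output: (1, 104, 27, 27)

Answer: (1, 104, 27, 27)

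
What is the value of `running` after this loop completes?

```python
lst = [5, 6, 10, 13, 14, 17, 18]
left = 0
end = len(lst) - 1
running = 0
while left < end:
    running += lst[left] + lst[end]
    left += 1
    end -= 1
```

Sum of pairs from ends
`running` takes the values: 0 → 23 → 46 → 70

Answer: 70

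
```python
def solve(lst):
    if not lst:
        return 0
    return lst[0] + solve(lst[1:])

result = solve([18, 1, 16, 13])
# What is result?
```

18 + 1 + 16 + 13 + 0 = 48

Answer: 48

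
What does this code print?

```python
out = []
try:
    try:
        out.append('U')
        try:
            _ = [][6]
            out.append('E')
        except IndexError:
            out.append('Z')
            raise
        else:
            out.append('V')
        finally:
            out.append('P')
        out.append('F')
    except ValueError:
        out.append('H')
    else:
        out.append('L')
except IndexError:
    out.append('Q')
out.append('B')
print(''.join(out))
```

Execution trace: 'U' (try body) → 'Z' (inner except IndexError) → 'P' (inner finally) → 'Q' (outer except IndexError) → 'B' (after the try/except). Output: UZPQB

Answer: UZPQB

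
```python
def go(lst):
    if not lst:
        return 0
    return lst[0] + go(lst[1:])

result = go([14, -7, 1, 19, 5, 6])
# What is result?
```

14 + (-7) + 1 + 19 + 5 + 6 + 0 = 38

Answer: 38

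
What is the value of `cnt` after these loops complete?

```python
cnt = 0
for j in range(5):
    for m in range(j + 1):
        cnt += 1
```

Triangle: 1 + 2 + ... + 5
`cnt` takes the values: 0 → 1 → 2 → 3 → 4 → 5 → 6 → 7 → 8 → 9 → 10 → 11 → 12 → 13 → 14 → 15

Answer: 15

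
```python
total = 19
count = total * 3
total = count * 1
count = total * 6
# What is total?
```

Trace:
`total = 19` → total = 19
`count = total * 3` → count = 57
`total = count * 1` → total = 57
`count = total * 6` → count = 342
So total = 57

Answer: 57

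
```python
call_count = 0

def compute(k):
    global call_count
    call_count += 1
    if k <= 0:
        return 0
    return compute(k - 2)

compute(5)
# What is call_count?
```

Linear recursion stepping by 2: 4 calls from k=5 down to ≤0.

Answer: 4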